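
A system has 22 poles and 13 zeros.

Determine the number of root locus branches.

Root locus has n branches where n = number of poles = 22.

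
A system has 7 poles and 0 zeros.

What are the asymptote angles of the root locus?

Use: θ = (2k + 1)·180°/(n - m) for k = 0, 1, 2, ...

n - m = 7 - 0 = 7. Angles: θk = (2k + 1)·180°/7 = 25.71°, 77.14°, 128.57°, 180°, 231.43°, 282.86°, 334.29°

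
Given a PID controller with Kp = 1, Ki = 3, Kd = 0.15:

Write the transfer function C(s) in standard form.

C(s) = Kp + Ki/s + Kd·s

Substituting values: C(s) = 1 + 3/s + 0.15s = (0.15s² + s + 3)/s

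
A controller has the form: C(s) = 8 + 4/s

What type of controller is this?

This is a Proportional-Integral (PI) controller.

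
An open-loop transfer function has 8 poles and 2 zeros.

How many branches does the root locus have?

Root locus has n branches where n = number of poles = 8.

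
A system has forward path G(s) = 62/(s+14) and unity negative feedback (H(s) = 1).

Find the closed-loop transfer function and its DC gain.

T(s) = G/(1+GH) = [62/(s+14)] / [1 + 62/(s+14)] = 62/(s+14+62) = 62/(s+76). DC gain = 62/76 = 0.8158.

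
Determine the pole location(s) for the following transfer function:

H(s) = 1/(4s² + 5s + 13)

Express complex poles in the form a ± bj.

Discriminant = 5² - 4×4×13 = 25 - 208 = -183 < 0, so the poles are a complex conjugate pair s = (-5 ± j√183)/(2×4). Real part = -5/(2×4) = -5/8 = -0.625; imaginary part = ±√183/(2×4) ≈ 1.6910. Poles: s = -0.625 ± 1.6910j.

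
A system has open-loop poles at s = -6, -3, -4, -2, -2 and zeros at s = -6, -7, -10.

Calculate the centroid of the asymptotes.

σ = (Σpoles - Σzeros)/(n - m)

σ = (Σpoles - Σzeros)/(n - m) = (-17 - (-23))/(5 - 3) = 6/2 = 3.0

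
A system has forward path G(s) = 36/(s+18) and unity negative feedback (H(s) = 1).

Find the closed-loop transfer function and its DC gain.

T(s) = G/(1+GH) = [36/(s+18)] / [1 + 36/(s+18)] = 36/(s+18+36) = 36/(s+54). DC gain = 36/54 = 0.6667.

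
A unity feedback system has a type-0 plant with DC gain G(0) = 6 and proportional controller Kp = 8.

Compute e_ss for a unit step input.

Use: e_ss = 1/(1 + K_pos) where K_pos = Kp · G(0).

K_pos = Kp · G(0) = 8 × 6 = 48. e_ss = 1/(1 + 48) = 0.0204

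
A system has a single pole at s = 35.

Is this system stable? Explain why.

Pole at s = 35 is in the right half-plane. Unstable.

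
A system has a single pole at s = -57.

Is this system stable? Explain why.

Pole at s = -57 is in the left half-plane. Stable.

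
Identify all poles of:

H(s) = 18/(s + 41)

Pole is where denominator = 0: s + 41 = 0, so s = -41.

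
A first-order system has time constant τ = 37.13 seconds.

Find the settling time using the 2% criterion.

For first-order system, 2% settling time ≈ 4τ = 4 × 37.13 = 148.52 s.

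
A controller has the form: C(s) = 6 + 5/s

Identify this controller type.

This is a Proportional-Integral (PI) controller.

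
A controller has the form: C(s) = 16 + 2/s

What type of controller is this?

This is a Proportional-Integral (PI) controller.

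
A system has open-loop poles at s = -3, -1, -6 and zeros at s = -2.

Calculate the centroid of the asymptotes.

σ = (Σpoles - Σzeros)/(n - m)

σ = (Σpoles - Σzeros)/(n - m) = (-10 - (-2))/(3 - 1) = -8/2 = -4.0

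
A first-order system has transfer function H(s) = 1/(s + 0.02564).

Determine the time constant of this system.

For H(s) = 1/(s + 1/τ), the pole is at -1/τ = -0.02564, so τ = 1/0.02564 = 39 s.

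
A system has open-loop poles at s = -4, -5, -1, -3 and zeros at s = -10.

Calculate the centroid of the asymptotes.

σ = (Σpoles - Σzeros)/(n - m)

σ = (Σpoles - Σzeros)/(n - m) = (-13 - (-10))/(4 - 1) = -3/3 = -1.0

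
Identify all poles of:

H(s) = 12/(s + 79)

Pole is where denominator = 0: s + 79 = 0, so s = -79.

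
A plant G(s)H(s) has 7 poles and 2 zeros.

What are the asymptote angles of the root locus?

n - m = 7 - 2 = 5. Angles: θk = (2k + 1)·180°/5 = 36°, 108°, 180°, 252°, 324°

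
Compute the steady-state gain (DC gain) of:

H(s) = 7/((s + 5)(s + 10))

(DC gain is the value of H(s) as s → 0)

DC gain = H(0) = 7/(5 × 10) = 7/50 = 0.14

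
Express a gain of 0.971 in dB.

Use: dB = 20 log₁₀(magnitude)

dB = 20 log₁₀(0.971) = -0.3 dB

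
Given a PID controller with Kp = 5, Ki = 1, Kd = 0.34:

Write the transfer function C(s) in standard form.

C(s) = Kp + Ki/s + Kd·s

Substituting values: C(s) = 5 + 1/s + 0.34s = (0.34s² + 5s + 1)/s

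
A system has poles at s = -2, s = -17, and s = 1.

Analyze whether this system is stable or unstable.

Pole(s) at s = 1 are not in the left half-plane. System is unstable.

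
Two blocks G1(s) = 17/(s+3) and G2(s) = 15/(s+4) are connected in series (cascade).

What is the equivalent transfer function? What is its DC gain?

Series: multiply transfer functions. G_eq = 17/(s+3) × 15/(s+4) = 255/((s+3)(s+4)). DC gain = 255/(3×4) = 21.25.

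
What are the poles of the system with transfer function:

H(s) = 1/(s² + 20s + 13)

Discriminant = 20² - 4×1×13 = 400 - 52 = 348 > 0, so two distinct real poles. Using quadratic formula: s = (-20 ± √348)/(2×1) = (-20 ± √348)/2, with √348 ≈ 18.6548. s₁ ≈ -0.6726, s₂ ≈ -19.3274. Poles: s₁ = -0.6726, s₂ = -19.3274.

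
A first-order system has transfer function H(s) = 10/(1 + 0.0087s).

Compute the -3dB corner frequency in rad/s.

Corner frequency = 1/τ = 1/0.0087 = 114.943 rad/s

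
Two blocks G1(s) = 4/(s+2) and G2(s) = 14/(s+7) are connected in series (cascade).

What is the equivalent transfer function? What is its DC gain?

Series: multiply transfer functions. G_eq = 4/(s+2) × 14/(s+7) = 56/((s+2)(s+7)). DC gain = 56/(2×7) = 4.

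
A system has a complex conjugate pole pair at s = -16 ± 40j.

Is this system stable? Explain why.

Real part of poles is -16 (< 0, left half-plane). Stable.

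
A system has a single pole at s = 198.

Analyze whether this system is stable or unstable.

Pole at s = 198 is in the right half-plane. Unstable.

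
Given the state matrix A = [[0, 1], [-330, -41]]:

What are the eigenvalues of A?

det(A - λI) = λ² - (-41)λ + 330 = (λ - (-11))(λ - (-30)). Eigenvalues: -11, -30.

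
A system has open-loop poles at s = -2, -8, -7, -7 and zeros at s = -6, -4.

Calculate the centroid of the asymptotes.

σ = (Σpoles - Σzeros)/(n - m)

σ = (Σpoles - Σzeros)/(n - m) = (-24 - (-10))/(4 - 2) = -14/2 = -7.0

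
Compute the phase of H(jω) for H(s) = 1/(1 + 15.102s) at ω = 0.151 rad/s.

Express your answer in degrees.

Phase = -arctan(ωτ) = -arctan(0.151 × 15.102) = -66.3°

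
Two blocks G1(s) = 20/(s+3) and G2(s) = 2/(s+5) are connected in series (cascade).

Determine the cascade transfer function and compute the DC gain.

Series: multiply transfer functions. G_eq = 20/(s+3) × 2/(s+5) = 40/((s+3)(s+5)). DC gain = 40/(3×5) = 2.6667.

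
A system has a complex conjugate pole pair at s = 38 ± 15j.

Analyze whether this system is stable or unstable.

Real part of poles is 38 (> 0, right half-plane). Unstable.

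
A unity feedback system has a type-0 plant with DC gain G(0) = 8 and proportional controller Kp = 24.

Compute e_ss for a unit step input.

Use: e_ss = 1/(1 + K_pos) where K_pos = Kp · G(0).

K_pos = Kp · G(0) = 24 × 8 = 192. e_ss = 1/(1 + 192) = 0.0052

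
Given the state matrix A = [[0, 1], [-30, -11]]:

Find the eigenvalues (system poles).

det(A - λI) = λ² - (-11)λ + 30 = (λ - (-5))(λ - (-6)). Eigenvalues: -5, -6.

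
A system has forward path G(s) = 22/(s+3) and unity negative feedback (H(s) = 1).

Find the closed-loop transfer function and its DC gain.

T(s) = G/(1+GH) = [22/(s+3)] / [1 + 22/(s+3)] = 22/(s+3+22) = 22/(s+25). DC gain = 22/25 = 0.88.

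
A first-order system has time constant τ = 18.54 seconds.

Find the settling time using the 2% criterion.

For first-order system, 2% settling time ≈ 4τ = 4 × 18.54 = 74.16 s.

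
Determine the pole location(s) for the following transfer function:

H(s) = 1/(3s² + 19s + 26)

Discriminant = 19² - 4×3×26 = 361 - 312 = 49 > 0, so two distinct real poles. Using quadratic formula: s = (-19 ± √49)/(2×3) = (-19 ± √49)/6, with √49 = 7. s₁ = -12/6 = -2, s₂ = -26/6 ≈ -4.3333. Poles: s₁ = -2, s₂ = -4.3333.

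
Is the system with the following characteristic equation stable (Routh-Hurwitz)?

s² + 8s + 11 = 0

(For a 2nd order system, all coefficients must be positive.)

Coefficients: 1, 8, 11. All positive, so system is stable.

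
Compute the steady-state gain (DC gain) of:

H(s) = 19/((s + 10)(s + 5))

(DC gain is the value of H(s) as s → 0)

DC gain = H(0) = 19/(10 × 5) = 19/50 = 0.38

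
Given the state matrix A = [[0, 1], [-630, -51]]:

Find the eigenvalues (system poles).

det(A - λI) = λ² - (-51)λ + 630 = (λ - (-21))(λ - (-30)). Eigenvalues: -21, -30.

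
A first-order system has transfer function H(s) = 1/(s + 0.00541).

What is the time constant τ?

For H(s) = 1/(s + 1/τ), the pole is at -1/τ = -0.00541, so τ = 1/0.00541 = 184.8 s.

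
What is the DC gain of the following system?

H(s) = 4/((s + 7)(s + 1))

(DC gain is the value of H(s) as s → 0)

DC gain = H(0) = 4/(7 × 1) = 4/7 = 0.5714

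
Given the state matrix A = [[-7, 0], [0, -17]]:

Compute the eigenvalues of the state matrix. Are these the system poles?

For diagonal matrix, eigenvalues are diagonal entries: λ₁ = -7, λ₂ = -17. Eigenvalues of A = system poles.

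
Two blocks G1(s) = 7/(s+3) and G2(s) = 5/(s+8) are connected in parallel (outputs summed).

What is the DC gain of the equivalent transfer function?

Parallel: G_eq = G1 + G2. DC gain = G1(0) + G2(0) = 7/3 + 5/8 = 2.3333 + 0.625 = 2.9583.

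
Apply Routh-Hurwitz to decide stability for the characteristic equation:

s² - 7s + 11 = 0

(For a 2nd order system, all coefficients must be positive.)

Coefficients: 1, -7, 11. b=-7 not positive, so system is unstable.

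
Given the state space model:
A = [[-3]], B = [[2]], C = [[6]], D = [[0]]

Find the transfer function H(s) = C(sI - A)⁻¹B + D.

(sI - A)⁻¹ = 1/(s + 3). H(s) = 6 × 2/(s + 3) + 0 = 12/(s + 3).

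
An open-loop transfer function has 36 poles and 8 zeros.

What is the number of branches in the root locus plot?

Root locus has n branches where n = number of poles = 36.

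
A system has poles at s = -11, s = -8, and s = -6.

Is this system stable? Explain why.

All poles are in the left half-plane. System is stable.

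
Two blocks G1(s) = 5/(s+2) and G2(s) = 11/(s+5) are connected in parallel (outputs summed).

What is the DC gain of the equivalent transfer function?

Parallel: G_eq = G1 + G2. DC gain = G1(0) + G2(0) = 5/2 + 11/5 = 2.5 + 2.2 = 4.7.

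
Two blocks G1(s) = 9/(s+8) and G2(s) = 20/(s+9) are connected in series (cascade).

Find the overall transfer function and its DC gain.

Series: multiply transfer functions. G_eq = 9/(s+8) × 20/(s+9) = 180/((s+8)(s+9)). DC gain = 180/(8×9) = 2.5.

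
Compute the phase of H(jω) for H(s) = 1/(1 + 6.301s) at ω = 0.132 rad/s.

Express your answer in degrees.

Phase = -arctan(ωτ) = -arctan(0.132 × 6.301) = -39.8°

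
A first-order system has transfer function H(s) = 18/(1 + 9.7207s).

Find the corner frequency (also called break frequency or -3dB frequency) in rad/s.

Corner frequency = 1/τ = 1/9.7207 = 0.103 rad/s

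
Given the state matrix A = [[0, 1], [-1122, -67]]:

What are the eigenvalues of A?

det(A - λI) = λ² - (-67)λ + 1122 = (λ - (-33))(λ - (-34)). Eigenvalues: -33, -34.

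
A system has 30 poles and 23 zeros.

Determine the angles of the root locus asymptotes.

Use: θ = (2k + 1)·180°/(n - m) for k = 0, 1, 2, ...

n - m = 30 - 23 = 7. Angles: θk = (2k + 1)·180°/7 = 25.71°, 77.14°, 128.57°, 180°, 231.43°, 282.86°, 334.29°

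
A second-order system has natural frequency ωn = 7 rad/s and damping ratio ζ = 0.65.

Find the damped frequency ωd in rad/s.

ωd = ωn√(1 - ζ²) = 7√(1 - 0.65²) = 5.32 rad/s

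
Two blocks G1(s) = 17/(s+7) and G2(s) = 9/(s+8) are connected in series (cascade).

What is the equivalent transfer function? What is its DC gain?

Series: multiply transfer functions. G_eq = 17/(s+7) × 9/(s+8) = 153/((s+7)(s+8)). DC gain = 153/(7×8) = 2.7321.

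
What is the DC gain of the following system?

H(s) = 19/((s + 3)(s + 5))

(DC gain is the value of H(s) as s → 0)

DC gain = H(0) = 19/(3 × 5) = 19/15 = 1.2667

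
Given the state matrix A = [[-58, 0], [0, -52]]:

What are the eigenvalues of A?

For diagonal matrix, eigenvalues are diagonal entries: λ₁ = -58, λ₂ = -52.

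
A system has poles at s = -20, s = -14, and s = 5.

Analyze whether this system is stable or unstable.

Pole(s) at s = 5 are not in the left half-plane. System is unstable.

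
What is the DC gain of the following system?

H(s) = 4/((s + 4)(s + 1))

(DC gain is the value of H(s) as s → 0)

DC gain = H(0) = 4/(4 × 1) = 4/4 = 1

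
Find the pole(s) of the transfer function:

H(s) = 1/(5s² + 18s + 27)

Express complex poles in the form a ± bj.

Discriminant = 18² - 4×5×27 = 324 - 540 = -216 < 0, so the poles are a complex conjugate pair s = (-18 ± j√216)/(2×5). Real part = -18/(2×5) = -18/10 = -1.8; imaginary part = ±√216/(2×5) ≈ 1.4697. Poles: s = -1.8 ± 1.4697j.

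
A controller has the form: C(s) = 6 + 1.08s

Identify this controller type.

This is a Proportional-Derivative (PD) controller.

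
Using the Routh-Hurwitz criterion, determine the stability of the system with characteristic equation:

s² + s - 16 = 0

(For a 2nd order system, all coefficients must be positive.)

Coefficients: 1, 1, -16. c=-16 not positive, so system is unstable.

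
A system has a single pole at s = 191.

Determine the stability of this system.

Pole at s = 191 is in the right half-plane. Unstable.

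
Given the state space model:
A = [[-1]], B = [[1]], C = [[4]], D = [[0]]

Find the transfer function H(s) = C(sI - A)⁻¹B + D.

(sI - A)⁻¹ = 1/(s + 1). H(s) = 4 × 1/(s + 1) + 0 = 4/(s + 1).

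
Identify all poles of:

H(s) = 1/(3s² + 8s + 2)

Discriminant = 8² - 4×3×2 = 64 - 24 = 40 > 0, so two distinct real poles. Using quadratic formula: s = (-8 ± √40)/(2×3) = (-8 ± √40)/6, with √40 ≈ 6.3246. s₁ ≈ -0.2792, s₂ ≈ -2.3874. Poles: s₁ = -0.2792, s₂ = -2.3874.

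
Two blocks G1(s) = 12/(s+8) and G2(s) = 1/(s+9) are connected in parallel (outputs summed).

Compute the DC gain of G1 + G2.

Parallel: G_eq = G1 + G2. DC gain = G1(0) + G2(0) = 12/8 + 1/9 = 1.5 + 0.1111 = 1.6111.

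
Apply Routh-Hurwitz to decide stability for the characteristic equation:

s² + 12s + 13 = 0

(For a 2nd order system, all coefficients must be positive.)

Coefficients: 1, 12, 13. All positive, so system is stable.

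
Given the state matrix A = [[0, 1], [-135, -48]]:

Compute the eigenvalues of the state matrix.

det(A - λI) = λ² - (-48)λ + 135 = (λ - (-45))(λ - (-3)). Eigenvalues: -45, -3.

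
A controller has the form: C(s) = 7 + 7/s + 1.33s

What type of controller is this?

This is a Proportional-Integral-Derivative (PID) controller.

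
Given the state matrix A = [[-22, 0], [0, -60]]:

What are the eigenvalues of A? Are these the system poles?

For diagonal matrix, eigenvalues are diagonal entries: λ₁ = -22, λ₂ = -60. Eigenvalues of A = system poles.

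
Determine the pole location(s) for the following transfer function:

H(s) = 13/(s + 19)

Pole is where denominator = 0: s + 19 = 0, so s = -19.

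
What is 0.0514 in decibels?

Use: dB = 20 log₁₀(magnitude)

dB = 20 log₁₀(0.0514) = -25.8 dB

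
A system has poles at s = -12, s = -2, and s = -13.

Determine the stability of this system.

All poles are in the left half-plane. System is stable.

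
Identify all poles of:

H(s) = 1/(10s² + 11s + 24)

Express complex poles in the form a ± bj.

Discriminant = 11² - 4×10×24 = 121 - 960 = -839 < 0, so the poles are a complex conjugate pair s = (-11 ± j√839)/(2×10). Real part = -11/(2×10) = -11/20 = -0.55; imaginary part = ±√839/(2×10) ≈ 1.4483. Poles: s = -0.55 ± 1.4483j.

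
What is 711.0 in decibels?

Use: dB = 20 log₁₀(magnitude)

dB = 20 log₁₀(711.0) = 57.0 dB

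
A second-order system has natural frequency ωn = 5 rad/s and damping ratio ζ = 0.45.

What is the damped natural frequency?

ωd = ωn√(1 - ζ²) = 5√(1 - 0.45²) = 4.47 rad/s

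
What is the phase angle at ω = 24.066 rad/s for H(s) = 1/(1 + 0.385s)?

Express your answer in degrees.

Phase = -arctan(ωτ) = -arctan(24.066 × 0.385) = -83.8°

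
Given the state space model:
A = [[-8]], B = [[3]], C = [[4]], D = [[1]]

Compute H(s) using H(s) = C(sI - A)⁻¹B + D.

(sI - A)⁻¹ = 1/(s + 8). H(s) = 4×3/(s + 8) + 1 = (s + 20)/(s + 8).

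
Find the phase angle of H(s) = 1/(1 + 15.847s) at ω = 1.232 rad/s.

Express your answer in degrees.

Phase = -arctan(ωτ) = -arctan(1.232 × 15.847) = -87.1°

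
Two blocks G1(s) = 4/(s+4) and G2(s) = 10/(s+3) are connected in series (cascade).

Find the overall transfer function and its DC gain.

Series: multiply transfer functions. G_eq = 4/(s+4) × 10/(s+3) = 40/((s+4)(s+3)). DC gain = 40/(4×3) = 3.3333.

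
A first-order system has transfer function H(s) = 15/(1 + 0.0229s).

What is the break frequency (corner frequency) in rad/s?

Corner frequency = 1/τ = 1/0.0229 = 43.668 rad/s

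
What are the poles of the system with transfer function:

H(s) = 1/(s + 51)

Pole is where denominator = 0: s + 51 = 0, so s = -51.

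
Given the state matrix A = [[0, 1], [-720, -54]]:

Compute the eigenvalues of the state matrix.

det(A - λI) = λ² - (-54)λ + 720 = (λ - (-24))(λ - (-30)). Eigenvalues: -24, -30.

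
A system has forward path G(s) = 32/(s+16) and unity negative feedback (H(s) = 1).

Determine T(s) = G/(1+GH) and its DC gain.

T(s) = G/(1+GH) = [32/(s+16)] / [1 + 32/(s+16)] = 32/(s+16+32) = 32/(s+48). DC gain = 32/48 = 0.6667.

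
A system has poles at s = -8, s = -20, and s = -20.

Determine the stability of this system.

All poles are in the left half-plane. System is stable.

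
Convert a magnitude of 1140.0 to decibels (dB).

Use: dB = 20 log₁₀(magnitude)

dB = 20 log₁₀(1140.0) = 61.1 dB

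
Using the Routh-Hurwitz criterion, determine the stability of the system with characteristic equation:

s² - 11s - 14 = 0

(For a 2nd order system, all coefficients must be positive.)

Coefficients: 1, -11, -14. b=-11, c=-14 not positive, so system is unstable.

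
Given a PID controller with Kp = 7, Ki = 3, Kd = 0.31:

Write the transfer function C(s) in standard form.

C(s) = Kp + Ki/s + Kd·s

Substituting values: C(s) = 7 + 3/s + 0.31s = (0.31s² + 7s + 3)/s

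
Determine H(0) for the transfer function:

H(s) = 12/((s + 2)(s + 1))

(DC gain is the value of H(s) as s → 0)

DC gain = H(0) = 12/(2 × 1) = 12/2 = 6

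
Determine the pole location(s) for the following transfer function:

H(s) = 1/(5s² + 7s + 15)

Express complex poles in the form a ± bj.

Discriminant = 7² - 4×5×15 = 49 - 300 = -251 < 0, so the poles are a complex conjugate pair s = (-7 ± j√251)/(2×5). Real part = -7/(2×5) = -7/10 = -0.7; imaginary part = ±√251/(2×5) ≈ 1.5843. Poles: s = -0.7 ± 1.5843j.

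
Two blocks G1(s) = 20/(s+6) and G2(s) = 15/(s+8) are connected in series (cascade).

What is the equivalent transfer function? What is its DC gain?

Series: multiply transfer functions. G_eq = 20/(s+6) × 15/(s+8) = 300/((s+6)(s+8)). DC gain = 300/(6×8) = 6.25.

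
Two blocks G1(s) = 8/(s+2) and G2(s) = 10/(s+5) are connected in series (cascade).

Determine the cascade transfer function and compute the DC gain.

Series: multiply transfer functions. G_eq = 8/(s+2) × 10/(s+5) = 80/((s+2)(s+5)). DC gain = 80/(2×5) = 8.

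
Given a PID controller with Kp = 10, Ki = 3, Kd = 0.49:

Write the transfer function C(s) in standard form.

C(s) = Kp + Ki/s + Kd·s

Substituting values: C(s) = 10 + 3/s + 0.49s = (0.49s² + 10s + 3)/s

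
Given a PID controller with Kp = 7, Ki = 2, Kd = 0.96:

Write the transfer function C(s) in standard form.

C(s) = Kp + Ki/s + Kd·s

Substituting values: C(s) = 7 + 2/s + 0.96s = (0.96s² + 7s + 2)/s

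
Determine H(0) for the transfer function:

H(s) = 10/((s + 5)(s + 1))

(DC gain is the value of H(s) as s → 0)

DC gain = H(0) = 10/(5 × 1) = 10/5 = 2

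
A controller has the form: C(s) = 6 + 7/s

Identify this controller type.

This is a Proportional-Integral (PI) controller.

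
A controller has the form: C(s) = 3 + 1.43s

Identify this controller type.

This is a Proportional-Derivative (PD) controller.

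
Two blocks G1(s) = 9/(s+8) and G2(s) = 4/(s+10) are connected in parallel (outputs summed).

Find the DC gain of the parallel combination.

Parallel: G_eq = G1 + G2. DC gain = G1(0) + G2(0) = 9/8 + 4/10 = 1.125 + 0.4 = 1.525.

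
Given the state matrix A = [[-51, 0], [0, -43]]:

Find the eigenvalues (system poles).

For diagonal matrix, eigenvalues are diagonal entries: λ₁ = -51, λ₂ = -43.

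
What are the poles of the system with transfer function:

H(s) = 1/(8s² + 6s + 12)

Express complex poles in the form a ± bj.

Discriminant = 6² - 4×8×12 = 36 - 384 = -348 < 0, so the poles are a complex conjugate pair s = (-6 ± j√348)/(2×8). Real part = -6/(2×8) = -6/16 = -0.375; imaginary part = ±√348/(2×8) ≈ 1.1659. Poles: s = -0.375 ± 1.1659j.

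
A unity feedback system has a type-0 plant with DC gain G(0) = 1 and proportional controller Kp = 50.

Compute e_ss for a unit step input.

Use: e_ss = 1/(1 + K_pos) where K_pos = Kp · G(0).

K_pos = Kp · G(0) = 50 × 1 = 50. e_ss = 1/(1 + 50) = 0.0196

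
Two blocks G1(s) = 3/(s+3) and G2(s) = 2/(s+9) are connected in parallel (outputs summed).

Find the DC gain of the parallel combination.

Parallel: G_eq = G1 + G2. DC gain = G1(0) + G2(0) = 3/3 + 2/9 = 1 + 0.2222 = 1.2222.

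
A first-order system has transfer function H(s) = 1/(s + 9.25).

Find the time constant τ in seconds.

For H(s) = 1/(s + 1/τ), the pole is at -1/τ = -9.25, so τ = 1/9.25 = 0.1081 s.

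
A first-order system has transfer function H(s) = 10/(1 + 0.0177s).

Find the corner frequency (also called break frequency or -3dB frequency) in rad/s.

Corner frequency = 1/τ = 1/0.0177 = 56.497 rad/s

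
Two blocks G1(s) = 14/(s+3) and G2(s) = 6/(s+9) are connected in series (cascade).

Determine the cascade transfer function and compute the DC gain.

Series: multiply transfer functions. G_eq = 14/(s+3) × 6/(s+9) = 84/((s+3)(s+9)). DC gain = 84/(3×9) = 3.1111.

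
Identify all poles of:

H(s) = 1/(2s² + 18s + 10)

Discriminant = 18² - 4×2×10 = 324 - 80 = 244 > 0, so two distinct real poles. Using quadratic formula: s = (-18 ± √244)/(2×2) = (-18 ± √244)/4, with √244 ≈ 15.6205. s₁ ≈ -0.5949, s₂ ≈ -8.4051. Poles: s₁ = -0.5949, s₂ = -8.4051.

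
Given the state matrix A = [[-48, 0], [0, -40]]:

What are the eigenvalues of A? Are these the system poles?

For diagonal matrix, eigenvalues are diagonal entries: λ₁ = -48, λ₂ = -40. Eigenvalues of A = system poles.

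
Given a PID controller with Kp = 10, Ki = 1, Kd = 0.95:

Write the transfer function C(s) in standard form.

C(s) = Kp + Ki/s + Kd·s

Substituting values: C(s) = 10 + 1/s + 0.95s = (0.95s² + 10s + 1)/s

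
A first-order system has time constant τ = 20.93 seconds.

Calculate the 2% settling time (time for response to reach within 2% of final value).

For first-order system, 2% settling time ≈ 4τ = 4 × 20.93 = 83.72 s.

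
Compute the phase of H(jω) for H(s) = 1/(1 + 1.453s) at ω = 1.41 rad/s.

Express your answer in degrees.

Phase = -arctan(ωτ) = -arctan(1.41 × 1.453) = -64.0°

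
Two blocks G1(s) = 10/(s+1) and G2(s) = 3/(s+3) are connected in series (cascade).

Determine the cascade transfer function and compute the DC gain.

Series: multiply transfer functions. G_eq = 10/(s+1) × 3/(s+3) = 30/((s+1)(s+3)). DC gain = 30/(1×3) = 10.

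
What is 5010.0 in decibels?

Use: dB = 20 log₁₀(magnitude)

dB = 20 log₁₀(5010.0) = 74.0 dB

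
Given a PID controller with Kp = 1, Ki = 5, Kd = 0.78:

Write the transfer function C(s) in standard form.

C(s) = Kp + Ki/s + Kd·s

Substituting values: C(s) = 1 + 5/s + 0.78s = (0.78s² + s + 5)/s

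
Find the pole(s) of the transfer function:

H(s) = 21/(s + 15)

Pole is where denominator = 0: s + 15 = 0, so s = -15.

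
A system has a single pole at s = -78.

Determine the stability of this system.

Pole at s = -78 is in the left half-plane. Stable.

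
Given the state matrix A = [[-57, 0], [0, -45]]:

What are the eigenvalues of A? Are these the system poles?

For diagonal matrix, eigenvalues are diagonal entries: λ₁ = -57, λ₂ = -45. Eigenvalues of A = system poles.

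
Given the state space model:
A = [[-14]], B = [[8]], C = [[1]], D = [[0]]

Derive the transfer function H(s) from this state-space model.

(sI - A)⁻¹ = 1/(s + 14). H(s) = 1 × 8/(s + 14) + 0 = 8/(s + 14).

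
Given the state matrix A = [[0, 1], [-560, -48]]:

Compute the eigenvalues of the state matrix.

det(A - λI) = λ² - (-48)λ + 560 = (λ - (-20))(λ - (-28)). Eigenvalues: -20, -28.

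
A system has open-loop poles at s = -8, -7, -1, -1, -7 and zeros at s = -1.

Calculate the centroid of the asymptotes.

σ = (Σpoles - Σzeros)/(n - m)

σ = (Σpoles - Σzeros)/(n - m) = (-24 - (-1))/(5 - 1) = -23/4 = -5.75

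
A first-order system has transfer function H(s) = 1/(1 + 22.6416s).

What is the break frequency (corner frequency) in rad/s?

Corner frequency = 1/τ = 1/22.6416 = 0.044 rad/s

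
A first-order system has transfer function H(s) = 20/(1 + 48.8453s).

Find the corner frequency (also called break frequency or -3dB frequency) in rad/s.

Corner frequency = 1/τ = 1/48.8453 = 0.02 rad/s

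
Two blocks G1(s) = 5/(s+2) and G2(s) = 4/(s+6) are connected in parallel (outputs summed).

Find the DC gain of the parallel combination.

Parallel: G_eq = G1 + G2. DC gain = G1(0) + G2(0) = 5/2 + 4/6 = 2.5 + 0.6667 = 3.1667.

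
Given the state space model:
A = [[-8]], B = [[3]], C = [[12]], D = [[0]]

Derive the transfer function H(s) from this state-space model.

(sI - A)⁻¹ = 1/(s + 8). H(s) = 12 × 3/(s + 8) + 0 = 36/(s + 8).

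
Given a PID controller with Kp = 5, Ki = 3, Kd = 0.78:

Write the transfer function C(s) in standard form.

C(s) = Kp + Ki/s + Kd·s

Substituting values: C(s) = 5 + 3/s + 0.78s = (0.78s² + 5s + 3)/s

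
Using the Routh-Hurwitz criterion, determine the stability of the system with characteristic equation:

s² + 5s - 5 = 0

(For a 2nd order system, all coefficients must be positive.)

Coefficients: 1, 5, -5. c=-5 not positive, so system is unstable.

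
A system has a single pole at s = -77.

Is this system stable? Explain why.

Pole at s = -77 is in the left half-plane. Stable.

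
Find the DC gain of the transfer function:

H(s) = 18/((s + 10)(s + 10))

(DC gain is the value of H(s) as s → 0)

DC gain = H(0) = 18/(10 × 10) = 18/100 = 0.18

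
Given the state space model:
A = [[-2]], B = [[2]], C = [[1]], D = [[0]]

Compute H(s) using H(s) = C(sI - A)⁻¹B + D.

(sI - A)⁻¹ = 1/(s + 2). H(s) = 1 × 2/(s + 2) + 0 = 2/(s + 2).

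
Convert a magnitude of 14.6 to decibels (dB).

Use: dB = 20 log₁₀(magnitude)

dB = 20 log₁₀(14.6) = 23.3 dB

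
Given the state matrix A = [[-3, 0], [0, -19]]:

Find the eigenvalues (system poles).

For diagonal matrix, eigenvalues are diagonal entries: λ₁ = -3, λ₂ = -19.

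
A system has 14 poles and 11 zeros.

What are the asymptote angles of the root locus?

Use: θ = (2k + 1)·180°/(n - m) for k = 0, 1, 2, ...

n - m = 14 - 11 = 3. Angles: θk = (2k + 1)·180°/3 = 60°, 180°, 300°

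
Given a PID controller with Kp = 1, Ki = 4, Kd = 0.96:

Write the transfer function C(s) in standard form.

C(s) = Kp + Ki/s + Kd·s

Substituting values: C(s) = 1 + 4/s + 0.96s = (0.96s² + s + 4)/s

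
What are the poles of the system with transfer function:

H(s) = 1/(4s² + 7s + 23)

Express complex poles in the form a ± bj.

Discriminant = 7² - 4×4×23 = 49 - 368 = -319 < 0, so the poles are a complex conjugate pair s = (-7 ± j√319)/(2×4). Real part = -7/(2×4) = -7/8 = -0.875; imaginary part = ±√319/(2×4) ≈ 2.2326. Poles: s = -0.875 ± 2.2326j.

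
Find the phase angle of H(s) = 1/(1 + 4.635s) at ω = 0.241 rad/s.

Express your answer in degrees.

Phase = -arctan(ωτ) = -arctan(0.241 × 4.635) = -48.2°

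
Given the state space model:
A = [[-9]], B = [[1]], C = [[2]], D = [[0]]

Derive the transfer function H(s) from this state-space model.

(sI - A)⁻¹ = 1/(s + 9). H(s) = 2 × 1/(s + 9) + 0 = 2/(s + 9).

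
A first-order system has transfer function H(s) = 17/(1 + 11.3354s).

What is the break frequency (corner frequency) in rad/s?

Corner frequency = 1/τ = 1/11.3354 = 0.088 rad/s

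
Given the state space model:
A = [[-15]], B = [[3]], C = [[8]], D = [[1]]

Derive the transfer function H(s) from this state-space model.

(sI - A)⁻¹ = 1/(s + 15). H(s) = 8×3/(s + 15) + 1 = (s + 39)/(s + 15).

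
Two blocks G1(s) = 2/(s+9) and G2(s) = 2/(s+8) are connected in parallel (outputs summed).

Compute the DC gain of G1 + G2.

Parallel: G_eq = G1 + G2. DC gain = G1(0) + G2(0) = 2/9 + 2/8 = 0.2222 + 0.25 = 0.4722.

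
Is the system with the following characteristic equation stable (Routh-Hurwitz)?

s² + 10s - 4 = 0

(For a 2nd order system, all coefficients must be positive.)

Coefficients: 1, 10, -4. c=-4 not positive, so system is unstable.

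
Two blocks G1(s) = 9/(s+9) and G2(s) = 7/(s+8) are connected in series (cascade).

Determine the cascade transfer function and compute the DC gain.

Series: multiply transfer functions. G_eq = 9/(s+9) × 7/(s+8) = 63/((s+9)(s+8)). DC gain = 63/(9×8) = 0.875.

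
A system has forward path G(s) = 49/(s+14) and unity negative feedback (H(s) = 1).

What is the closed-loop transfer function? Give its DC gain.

T(s) = G/(1+GH) = [49/(s+14)] / [1 + 49/(s+14)] = 49/(s+14+49) = 49/(s+63). DC gain = 49/63 = 0.7778.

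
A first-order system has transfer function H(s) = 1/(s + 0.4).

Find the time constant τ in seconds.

For H(s) = 1/(s + 1/τ), the pole is at -1/τ = -0.4, so τ = 1/0.4 = 2.5 s.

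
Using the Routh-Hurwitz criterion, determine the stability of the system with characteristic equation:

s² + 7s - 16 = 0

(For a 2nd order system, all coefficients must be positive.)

Coefficients: 1, 7, -16. c=-16 not positive, so system is unstable.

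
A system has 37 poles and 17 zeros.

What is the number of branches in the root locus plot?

Root locus has n branches where n = number of poles = 37.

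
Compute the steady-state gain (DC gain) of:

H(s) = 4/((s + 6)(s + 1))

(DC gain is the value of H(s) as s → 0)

DC gain = H(0) = 4/(6 × 1) = 4/6 = 0.6667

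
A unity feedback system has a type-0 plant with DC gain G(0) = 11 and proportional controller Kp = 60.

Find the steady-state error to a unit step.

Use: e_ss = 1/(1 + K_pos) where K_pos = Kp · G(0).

K_pos = Kp · G(0) = 60 × 11 = 660. e_ss = 1/(1 + 660) = 0.0015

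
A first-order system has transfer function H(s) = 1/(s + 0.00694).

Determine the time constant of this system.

For H(s) = 1/(s + 1/τ), the pole is at -1/τ = -0.00694, so τ = 1/0.00694 = 144.1 s.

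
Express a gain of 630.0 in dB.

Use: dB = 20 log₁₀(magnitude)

dB = 20 log₁₀(630.0) = 56.0 dB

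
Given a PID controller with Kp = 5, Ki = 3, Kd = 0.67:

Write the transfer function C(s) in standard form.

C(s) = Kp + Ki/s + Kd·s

Substituting values: C(s) = 5 + 3/s + 0.67s = (0.67s² + 5s + 3)/s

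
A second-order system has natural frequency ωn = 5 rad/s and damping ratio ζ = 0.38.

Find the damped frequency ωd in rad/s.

ωd = ωn√(1 - ζ²) = 5√(1 - 0.38²) = 4.62 rad/s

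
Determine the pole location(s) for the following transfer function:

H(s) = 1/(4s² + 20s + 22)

Discriminant = 20² - 4×4×22 = 400 - 352 = 48 > 0, so two distinct real poles. Using quadratic formula: s = (-20 ± √48)/(2×4) = (-20 ± √48)/8, with √48 ≈ 6.9282. s₁ ≈ -1.6340, s₂ ≈ -3.3660. Poles: s₁ = -1.6340, s₂ = -3.3660.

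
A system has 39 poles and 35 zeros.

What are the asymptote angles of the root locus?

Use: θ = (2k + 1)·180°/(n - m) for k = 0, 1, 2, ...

n - m = 39 - 35 = 4. Angles: θk = (2k + 1)·180°/4 = 45°, 135°, 225°, 315°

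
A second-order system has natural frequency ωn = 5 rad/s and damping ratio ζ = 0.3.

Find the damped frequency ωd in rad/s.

ωd = ωn√(1 - ζ²) = 5√(1 - 0.3²) = 4.77 rad/s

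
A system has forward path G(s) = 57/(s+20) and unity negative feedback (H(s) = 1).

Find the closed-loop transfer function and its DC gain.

T(s) = G/(1+GH) = [57/(s+20)] / [1 + 57/(s+20)] = 57/(s+20+57) = 57/(s+77). DC gain = 57/77 = 0.7403.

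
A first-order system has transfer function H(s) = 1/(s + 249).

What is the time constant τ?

For H(s) = 1/(s + 1/τ), the pole is at -1/τ = -249, so τ = 1/249 = 0.0040 s.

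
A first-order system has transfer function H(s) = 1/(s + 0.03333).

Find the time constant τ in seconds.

For H(s) = 1/(s + 1/τ), the pole is at -1/τ = -0.03333, so τ = 1/0.03333 = 30 s.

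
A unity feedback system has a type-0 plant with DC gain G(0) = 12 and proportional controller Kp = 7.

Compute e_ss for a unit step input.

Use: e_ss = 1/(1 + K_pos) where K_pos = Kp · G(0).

K_pos = Kp · G(0) = 7 × 12 = 84. e_ss = 1/(1 + 84) = 0.0118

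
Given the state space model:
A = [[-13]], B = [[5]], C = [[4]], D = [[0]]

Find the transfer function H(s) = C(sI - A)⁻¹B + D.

(sI - A)⁻¹ = 1/(s + 13). H(s) = 4 × 5/(s + 13) + 0 = 20/(s + 13).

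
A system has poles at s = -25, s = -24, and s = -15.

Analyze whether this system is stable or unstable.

All poles are in the left half-plane. System is stable.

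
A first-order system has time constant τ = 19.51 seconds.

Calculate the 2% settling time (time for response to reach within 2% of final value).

For first-order system, 2% settling time ≈ 4τ = 4 × 19.51 = 78.04 s.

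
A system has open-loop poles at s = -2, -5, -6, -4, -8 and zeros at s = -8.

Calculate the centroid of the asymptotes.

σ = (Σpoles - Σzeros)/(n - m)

σ = (Σpoles - Σzeros)/(n - m) = (-25 - (-8))/(5 - 1) = -17/4 = -4.25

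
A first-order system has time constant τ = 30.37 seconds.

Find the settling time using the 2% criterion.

For first-order system, 2% settling time ≈ 4τ = 4 × 30.37 = 121.48 s.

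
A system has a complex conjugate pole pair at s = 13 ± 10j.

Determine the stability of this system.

Real part of poles is 13 (> 0, right half-plane). Unstable.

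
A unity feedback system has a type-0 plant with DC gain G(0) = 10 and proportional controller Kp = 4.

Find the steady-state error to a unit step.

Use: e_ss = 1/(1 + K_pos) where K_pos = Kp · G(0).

K_pos = Kp · G(0) = 4 × 10 = 40. e_ss = 1/(1 + 40) = 0.0244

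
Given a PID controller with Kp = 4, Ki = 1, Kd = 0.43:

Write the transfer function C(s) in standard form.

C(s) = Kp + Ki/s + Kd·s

Substituting values: C(s) = 4 + 1/s + 0.43s = (0.43s² + 4s + 1)/s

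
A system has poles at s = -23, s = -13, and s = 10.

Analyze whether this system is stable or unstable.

Pole(s) at s = 10 are not in the left half-plane. System is unstable.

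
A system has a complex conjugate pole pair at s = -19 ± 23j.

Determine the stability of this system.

Real part of poles is -19 (< 0, left half-plane). Stable.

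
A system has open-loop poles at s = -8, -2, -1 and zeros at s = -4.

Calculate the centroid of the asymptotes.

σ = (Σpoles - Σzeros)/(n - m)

σ = (Σpoles - Σzeros)/(n - m) = (-11 - (-4))/(3 - 1) = -7/2 = -3.5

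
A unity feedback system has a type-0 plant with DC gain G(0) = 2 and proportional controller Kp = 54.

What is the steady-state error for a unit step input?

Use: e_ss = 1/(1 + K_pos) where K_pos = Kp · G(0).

K_pos = Kp · G(0) = 54 × 2 = 108. e_ss = 1/(1 + 108) = 0.0092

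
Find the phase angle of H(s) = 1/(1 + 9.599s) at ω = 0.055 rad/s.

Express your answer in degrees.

Phase = -arctan(ωτ) = -arctan(0.055 × 9.599) = -27.8°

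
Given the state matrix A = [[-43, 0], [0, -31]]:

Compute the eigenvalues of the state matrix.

For diagonal matrix, eigenvalues are diagonal entries: λ₁ = -43, λ₂ = -31.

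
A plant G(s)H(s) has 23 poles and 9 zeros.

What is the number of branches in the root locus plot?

Root locus has n branches where n = number of poles = 23.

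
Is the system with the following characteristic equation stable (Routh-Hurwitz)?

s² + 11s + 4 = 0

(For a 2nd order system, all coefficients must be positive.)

Coefficients: 1, 11, 4. All positive, so system is stable.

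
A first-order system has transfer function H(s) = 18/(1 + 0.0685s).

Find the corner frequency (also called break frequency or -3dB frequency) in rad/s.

Corner frequency = 1/τ = 1/0.0685 = 14.599 rad/s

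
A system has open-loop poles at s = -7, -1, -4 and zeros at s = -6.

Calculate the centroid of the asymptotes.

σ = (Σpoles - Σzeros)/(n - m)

σ = (Σpoles - Σzeros)/(n - m) = (-12 - (-6))/(3 - 1) = -6/2 = -3.0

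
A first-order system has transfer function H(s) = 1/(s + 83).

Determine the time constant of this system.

For H(s) = 1/(s + 1/τ), the pole is at -1/τ = -83, so τ = 1/83 = 0.0120 s.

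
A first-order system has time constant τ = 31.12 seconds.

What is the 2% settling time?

For first-order system, 2% settling time ≈ 4τ = 4 × 31.12 = 124.48 s.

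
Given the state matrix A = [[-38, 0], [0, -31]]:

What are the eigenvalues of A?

For diagonal matrix, eigenvalues are diagonal entries: λ₁ = -38, λ₂ = -31.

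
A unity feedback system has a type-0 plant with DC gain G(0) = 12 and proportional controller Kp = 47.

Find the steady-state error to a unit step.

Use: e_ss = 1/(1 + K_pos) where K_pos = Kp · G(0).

K_pos = Kp · G(0) = 47 × 12 = 564. e_ss = 1/(1 + 564) = 0.0018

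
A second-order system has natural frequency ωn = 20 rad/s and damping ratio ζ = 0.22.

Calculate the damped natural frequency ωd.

ωd = ωn√(1 - ζ²) = 20√(1 - 0.22²) = 19.51 rad/s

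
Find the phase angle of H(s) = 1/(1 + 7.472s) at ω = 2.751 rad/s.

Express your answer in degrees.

Phase = -arctan(ωτ) = -arctan(2.751 × 7.472) = -87.2°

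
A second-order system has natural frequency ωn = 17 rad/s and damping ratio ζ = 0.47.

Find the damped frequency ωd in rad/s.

ωd = ωn√(1 - ζ²) = 17√(1 - 0.47²) = 15.01 rad/s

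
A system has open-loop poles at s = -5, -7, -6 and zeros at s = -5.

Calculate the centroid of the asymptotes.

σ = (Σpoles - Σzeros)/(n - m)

σ = (Σpoles - Σzeros)/(n - m) = (-18 - (-5))/(3 - 1) = -13/2 = -6.5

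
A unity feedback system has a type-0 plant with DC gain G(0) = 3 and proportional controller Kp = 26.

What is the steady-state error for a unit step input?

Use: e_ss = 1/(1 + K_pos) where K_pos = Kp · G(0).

K_pos = Kp · G(0) = 26 × 3 = 78. e_ss = 1/(1 + 78) = 0.0127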